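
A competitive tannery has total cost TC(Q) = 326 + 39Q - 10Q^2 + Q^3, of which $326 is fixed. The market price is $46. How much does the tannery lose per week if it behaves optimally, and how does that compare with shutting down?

AVC = 39 - 10Q + Q^2 has its minimum $14 at Q = 5; price $46 clears that bar, so the firm operates.
With MC = 39 - 20Q + 3Q^2, P = MC on the upward-sloping part at Q* = 7.
TR = 46·7 = 322. TC = 326 + 126 = 452. Profit = 322 − 452 = -$130.
Shutting down would mean losing the fixed cost of $326, so operating at a loss of $130 is better by $196.

Profit = -$130 at Q = 7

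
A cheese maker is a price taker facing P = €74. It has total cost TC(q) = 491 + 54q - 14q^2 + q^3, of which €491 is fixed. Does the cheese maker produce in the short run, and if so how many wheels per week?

Produce at q = 10

Variable cost is VC = 54q - 14q^2 + q^3, so AVC = VC/q = 54 - 14q + q^2 and MC = dTC/dq = 54 - 28q + 3q^2.
The AVC parabola has its vertex at q = 14/2 = 7, where AVC = 54 - 14·7 + 7^2 = €5.
P = €74 exceeds min AVC = €5, so the firm stays open.
Set P = MC: 74 = 54 - 28q + 3q^2 → -20 - 28q + 3q^2 = 0. The roots are q = -2/3 and q = 10; the profit-maximizing output is on the rising part of MC, so q* = 10.
Check: AVC at q = 10 is €14 ≤ P, so revenue covers variable cost.
Profit = P·q − TC = 74·10 − 631 = €109.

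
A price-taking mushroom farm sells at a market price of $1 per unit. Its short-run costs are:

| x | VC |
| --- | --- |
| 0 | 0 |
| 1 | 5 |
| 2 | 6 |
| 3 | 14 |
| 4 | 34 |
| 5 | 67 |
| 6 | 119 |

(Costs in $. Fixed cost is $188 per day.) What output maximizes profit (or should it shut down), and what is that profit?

Profit at each row (π = 1x − TC): x=0: -188; x=1: -192; x=2: -192; x=3: -199; x=4: -218; x=5: -250; x=6: -301.
Profit is highest at x = 0. Equivalently, the lowest AVC in the table is 6/2 ≈ $3 at x = 2, and P = $1 falls below it — price never covers variable cost, so the firm shuts down and loses only its fixed cost.

x = 0 (shut down); profit = -$188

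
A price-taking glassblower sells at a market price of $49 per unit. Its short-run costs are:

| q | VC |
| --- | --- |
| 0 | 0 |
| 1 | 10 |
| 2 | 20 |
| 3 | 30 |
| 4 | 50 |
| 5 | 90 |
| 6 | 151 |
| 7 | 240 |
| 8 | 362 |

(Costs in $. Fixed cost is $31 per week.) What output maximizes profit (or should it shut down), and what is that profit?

Profit at each row (π = 49q − TC): q=0: -31; q=1: 8; q=2: 47; q=3: 86; q=4: 115; q=5: 124; q=6: 112; q=7: 72; q=8: -1.
Profit is maximized at q = 5. AVC there is 90/5 = $18 ≤ P, so producing beats shutting down (which would give -$31).

q = 5; profit = $124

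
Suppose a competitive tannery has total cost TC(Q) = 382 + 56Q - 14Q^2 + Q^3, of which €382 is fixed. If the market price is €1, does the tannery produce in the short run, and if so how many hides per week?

From TC, MC = TC'(Q) = 56 - 28Q + 3Q^2 and AVC = VC/Q = 56 - 14Q + Q^2.
AVC hits its minimum where MC = AVC, at Q = 7, giving min AVC = 56 - 14·7 + 7^2 = €7.
With P < min AVC (€1 < €7), every unit sold adds to the loss.
The firm minimizes its loss by shutting down and losing only its fixed cost of €382.

Shut down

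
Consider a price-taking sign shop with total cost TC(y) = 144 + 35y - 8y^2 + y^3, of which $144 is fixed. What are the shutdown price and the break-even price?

Shutdown price = $19; break-even price = $47

Shutdown price = min AVC. AVC = 35 - 8y + y^2, with vertex at y = 4 and minimum $19.
ATC = 144/y + 35 - 8y + y^2. Setting dATC/dy = −144/y^2 − 8 + 2y = 0 gives y = 6 (since 2·6^3 − 8·6^2 = 144).
min ATC = 144/6 + 35 − 8·6 + 6^2 = $47. That is the break-even price.
For $19 ≤ P < $47 the firm produces at a loss; below $19 it shuts down.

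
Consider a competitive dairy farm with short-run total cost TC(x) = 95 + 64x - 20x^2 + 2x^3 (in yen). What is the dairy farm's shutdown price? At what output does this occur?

¥14 per unit, at x = 5

The shutdown price is the minimum of AVC. VC = 64x - 20x^2 + 2x^3, so AVC = 64 - 20x + 2x^2.
dAVC/dx = -20 + 4x = 0 gives x = 5. min AVC = 64 - 20·5 + 2·5^2 = 14.
So the shutdown price is ¥14.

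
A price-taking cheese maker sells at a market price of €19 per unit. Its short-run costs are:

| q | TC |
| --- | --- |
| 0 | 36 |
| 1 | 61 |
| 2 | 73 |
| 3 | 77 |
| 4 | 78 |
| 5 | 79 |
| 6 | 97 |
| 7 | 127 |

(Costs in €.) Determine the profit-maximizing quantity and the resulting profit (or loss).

Tabulate TR − TC: q=0: -36; q=1: -42; q=2: -35; q=3: -20; q=4: -2; q=5: 16; q=6: 17; q=7: 6.
Profit is maximized at q = 6. AVC there is 61/6 = €10.17 ≤ P, so producing beats shutting down (which would give -€36).

q = 6; profit = €17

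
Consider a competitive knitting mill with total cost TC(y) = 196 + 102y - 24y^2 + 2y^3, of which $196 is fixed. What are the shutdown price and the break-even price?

Shutdown price = min AVC. AVC = 102 - 24y + 2y^2, with vertex at y = 6 and minimum $30.
ATC = 196/y + 102 - 24y + 2y^2. Setting dATC/dy = −196/y^2 − 24 + 4y = 0 gives y = 7 (since 4·7^3 − 24·7^2 = 196).
min ATC = 196/7 + 102 − 24·7 + 2·7^2 = $60. That is the break-even price.
Between these two prices the firm operates at a loss; above $60 it earns a profit.

Shutdown price = $30; break-even price = $60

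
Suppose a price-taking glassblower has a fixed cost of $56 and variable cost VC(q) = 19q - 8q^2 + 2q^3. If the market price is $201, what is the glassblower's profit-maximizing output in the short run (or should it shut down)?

Produce at q = 7

From TC, MC = TC'(q) = 19 - 16q + 6q^2 and AVC = VC/q = 19 - 8q + 2q^2.
The AVC parabola has its vertex at q = 8/4 = 2, where AVC = 19 - 8·2 + 2·2^2 = $11.
P = $201 exceeds min AVC = $11, so the firm stays open.
P = MC gives -182 - 16q + 6q^2 = 0, with roots -13/3 and 7. Take the larger (rising MC): q* = 7.
Check: AVC at q = 7 is $61 ≤ P, so revenue covers variable cost.
Profit = P·q − TC = 201·7 − 483 = $924.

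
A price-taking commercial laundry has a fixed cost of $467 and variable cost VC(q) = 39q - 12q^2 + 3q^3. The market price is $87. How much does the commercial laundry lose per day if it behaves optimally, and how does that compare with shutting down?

Profit = -$275 at q = 4

AVC = 39 - 12q + 3q^2; min AVC = $27 at q = 2. Since P = $87 ≥ min AVC, the firm produces.
MC = 39 - 24q + 9q^2. Setting P = MC and taking the root on the rising branch gives q* = 4.
TR = 87·4 = 348. TC = 467 + 156 = 623. Profit = 348 − 623 = -$275.
Shutting down would mean losing the fixed cost of $467, so operating at a loss of $275 is better by $192.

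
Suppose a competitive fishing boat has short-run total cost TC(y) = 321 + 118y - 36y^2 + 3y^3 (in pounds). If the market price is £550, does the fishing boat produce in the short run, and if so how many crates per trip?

Produce at y = 12

From TC, MC = TC'(y) = 118 - 72y + 9y^2 and AVC = VC/y = 118 - 36y + 3y^2.
AVC hits its minimum where MC = AVC, at y = 6, giving min AVC = 118 - 36·6 + 3·6^2 = £10.
Because £550 ≥ £10, revenue can cover variable cost; the firm operates.
Solving P = MC: -432 - 72y + 9y^2 = 0 ⇒ y = -4 or 12. On the upward-sloping branch, y* = 12.
Check: AVC at y = 12 is £118 ≤ P, so revenue covers variable cost.
Profit = P·y − TC = 550·12 − 1737 = £4863.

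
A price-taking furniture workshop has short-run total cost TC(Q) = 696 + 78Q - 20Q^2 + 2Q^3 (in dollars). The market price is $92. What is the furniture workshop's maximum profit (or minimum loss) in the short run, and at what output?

AVC = 78 - 20Q + 2Q^2; min AVC = $28 at Q = 5. Since P = $92 ≥ min AVC, the firm produces.
With MC = 78 - 40Q + 6Q^2, P = MC on the upward-sloping part at Q* = 7.
TR = 92·7 = 644. TC = 696 + 252 = 948. Profit = 644 − 948 = -$304.
By producing, the firm covers all variable cost plus $392 of fixed cost; shutting down would lose the full $696.

Profit = -$304 at Q = 7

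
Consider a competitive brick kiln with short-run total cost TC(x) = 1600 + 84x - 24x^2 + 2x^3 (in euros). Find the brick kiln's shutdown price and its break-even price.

AVC = 84 - 24x + 2x^2; minimized at x = 6, giving min AVC = €12. That is the shutdown price.
ATC = 1600/x + 84 - 24x + 2x^2. Setting dATC/dx = −1600/x^2 − 24 + 4x = 0 gives x = 10 (since 4·10^3 − 24·10^2 = 1600).
min ATC = 1600/10 + 84 − 24·10 + 2·10^2 = €204. That is the break-even price.
Between these two prices the firm operates at a loss; above €204 it earns a profit.

Shutdown price = €12; break-even price = €204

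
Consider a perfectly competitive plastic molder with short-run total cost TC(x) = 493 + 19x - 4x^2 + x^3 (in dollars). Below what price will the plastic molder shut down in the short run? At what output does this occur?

Short-run supply begins at min AVC. From VC = 19x - 4x^2 + x^3, AVC = 19 - 4x + x^2.
At the minimum of AVC, MC = AVC. MC = 19 - 8x + 3x^2; setting MC = AVC gives 2x^2 - 4x = 0, so x = 2. min AVC = 15.
The firm shuts down for any P below $15.

$15 per unit, at x = 2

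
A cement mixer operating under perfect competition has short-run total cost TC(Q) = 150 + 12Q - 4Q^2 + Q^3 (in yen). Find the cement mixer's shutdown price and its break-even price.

Shutdown price = min AVC. AVC = 12 - 4Q + Q^2, with vertex at Q = 2 and minimum ¥8.
ATC = 150/Q + 12 - 4Q + Q^2. Setting dATC/dQ = −150/Q^2 − 4 + 2Q = 0 gives Q = 5 (since 2·5^3 − 4·5^2 = 150).
min ATC = 150/5 + 12 − 4·5 + 5^2 = ¥47. That is the break-even price.
Between these two prices the firm operates at a loss; above ¥47 it earns a profit.

Shutdown price = ¥8; break-even price = ¥47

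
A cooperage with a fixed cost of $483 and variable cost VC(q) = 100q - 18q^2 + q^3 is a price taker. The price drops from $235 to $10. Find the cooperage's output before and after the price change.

Output falls from 15 to 0 (the firm shuts down)

MC = 100 - 36q + 3q^2; the shutdown threshold is min AVC = $19 (at q = 9).
At P = $235 ≥ min AVC, set P = MC on the rising branch: q = 15.
At P = $10 < min AVC = $19, price no longer covers variable cost at any output, so the firm shuts down: q = 0.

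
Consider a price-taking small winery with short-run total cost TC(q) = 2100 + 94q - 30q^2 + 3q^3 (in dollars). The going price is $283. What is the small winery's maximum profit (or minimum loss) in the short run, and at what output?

Profit = -$156 at q = 9

AVC = 94 - 30q + 3q^2 has its minimum $19 at q = 5; price $283 clears that bar, so the firm operates.
With MC = 94 - 60q + 9q^2, P = MC on the upward-sloping part at q* = 9.
TR = 283·9 = 2547. TC = 2100 + 603 = 2703. Profit = 2547 − 2703 = -$156.
Shutting down would mean losing the fixed cost of $2100, so operating at a loss of $156 is better by $1944.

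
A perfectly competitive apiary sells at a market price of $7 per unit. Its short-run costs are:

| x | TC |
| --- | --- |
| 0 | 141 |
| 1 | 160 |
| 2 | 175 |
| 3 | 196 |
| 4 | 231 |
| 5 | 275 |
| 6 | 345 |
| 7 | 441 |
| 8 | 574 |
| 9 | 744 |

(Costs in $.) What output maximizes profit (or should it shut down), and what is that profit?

x = 0 (shut down); profit = -$141

Tabulate TR − TC: x=0: -141; x=1: -153; x=2: -161; x=3: -175; x=4: -203; x=5: -240; x=6: -303; x=7: -392; x=8: -518; x=9: -681.
Profit is highest at x = 0. Equivalently, the lowest AVC in the table is 34/2 ≈ $17 at x = 2, and P = $7 falls below it — price never covers variable cost, so the firm shuts down and loses only its fixed cost.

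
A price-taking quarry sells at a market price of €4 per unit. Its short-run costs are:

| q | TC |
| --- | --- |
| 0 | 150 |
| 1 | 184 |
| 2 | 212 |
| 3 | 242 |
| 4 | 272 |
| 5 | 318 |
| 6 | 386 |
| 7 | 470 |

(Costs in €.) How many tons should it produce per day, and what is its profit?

q = 0 (shut down); profit = -€150

Compute π = P·q − TC at each output: q=0: -150; q=1: -180; q=2: -204; q=3: -230; q=4: -256; q=5: -298; q=6: -362; q=7: -442.
Profit is highest at q = 0. Equivalently, the lowest AVC in the table is 122/4 ≈ €30.50 at q = 4, and P = €4 falls below it — price never covers variable cost, so the firm shuts down and loses only its fixed cost.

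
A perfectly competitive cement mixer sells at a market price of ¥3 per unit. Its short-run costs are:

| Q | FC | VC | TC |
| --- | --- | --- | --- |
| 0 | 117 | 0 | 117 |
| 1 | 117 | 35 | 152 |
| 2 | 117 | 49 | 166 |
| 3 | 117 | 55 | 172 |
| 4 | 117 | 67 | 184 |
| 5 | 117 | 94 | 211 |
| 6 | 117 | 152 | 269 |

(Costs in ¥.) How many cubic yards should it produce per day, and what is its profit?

Q = 0 (shut down); profit = -¥117

Tabulate TR − TC: Q=0: -117; Q=1: -149; Q=2: -160; Q=3: -163; Q=4: -172; Q=5: -196; Q=6: -251.
Profit is highest at Q = 0. Equivalently, the lowest AVC in the table is 67/4 ≈ ¥16.75 at Q = 4, and P = ¥3 falls below it — price never covers variable cost, so the firm shuts down and loses only its fixed cost.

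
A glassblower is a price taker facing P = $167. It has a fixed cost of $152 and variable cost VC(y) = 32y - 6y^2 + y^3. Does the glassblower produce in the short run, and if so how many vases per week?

Produce at y = 9

From TC, MC = TC'(y) = 32 - 12y + 3y^2 and AVC = VC/y = 32 - 6y + y^2.
The AVC parabola has its vertex at y = 6/2 = 3, where AVC = 32 - 6·3 + 3^2 = $23.
P = $167 exceeds min AVC = $23, so the firm stays open.
P = MC gives -135 - 12y + 3y^2 = 0, with roots -5 and 9. Take the larger (rising MC): y* = 9.
Check: AVC at y = 9 is $59 ≤ P, so revenue covers variable cost.
Profit = P·y − TC = 167·9 − 683 = $820.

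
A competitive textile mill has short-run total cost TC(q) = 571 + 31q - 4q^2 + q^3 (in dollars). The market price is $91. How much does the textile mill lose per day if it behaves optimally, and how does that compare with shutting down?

Profit = -$283 at q = 6

AVC = 31 - 4q + q^2; min AVC = $27 at q = 2. Since P = $91 ≥ min AVC, the firm produces.
MC = 31 - 8q + 3q^2. Setting P = MC and taking the root on the rising branch gives q* = 6.
TR = 91·6 = 546. TC = 571 + 258 = 829. Profit = 546 − 829 = -$283.
That loss of $283 beats the $571 the firm would lose by shutting down; producing recovers $288 of fixed cost.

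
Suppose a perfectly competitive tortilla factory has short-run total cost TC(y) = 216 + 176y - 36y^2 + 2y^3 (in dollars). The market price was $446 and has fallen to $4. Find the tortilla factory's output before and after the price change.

MC = 176 - 72y + 6y^2; the shutdown threshold is min AVC = $14 (at y = 9).
With P = $446 above the shutdown price, P = MC gives y = 15.
At P = $4 < min AVC = $14, price no longer covers variable cost at any output, so the firm shuts down: y = 0.

Output falls from 15 to 0 (the firm shuts down)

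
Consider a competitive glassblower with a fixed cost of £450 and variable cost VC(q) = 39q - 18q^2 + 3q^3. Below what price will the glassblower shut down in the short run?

£12 per unit

The shutdown price is the minimum of AVC. VC = 39q - 18q^2 + 3q^3, so AVC = 39 - 18q + 3q^2.
At the minimum of AVC, MC = AVC. MC = 39 - 36q + 9q^2; setting MC = AVC gives 6q^2 - 18q = 0, so q = 3. min AVC = 12.
For P < £12 the firm produces nothing.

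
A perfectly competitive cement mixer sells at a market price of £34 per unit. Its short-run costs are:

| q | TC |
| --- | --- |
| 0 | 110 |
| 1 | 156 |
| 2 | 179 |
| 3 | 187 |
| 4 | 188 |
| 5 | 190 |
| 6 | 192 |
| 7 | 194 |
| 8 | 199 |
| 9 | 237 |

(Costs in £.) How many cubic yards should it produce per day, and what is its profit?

Tabulate TR − TC: q=0: -110; q=1: -122; q=2: -111; q=3: -85; q=4: -52; q=5: -20; q=6: 12; q=7: 44; q=8: 73; q=9: 69.
Profit is maximized at q = 8. AVC there is 89/8 = £11.12 ≤ P, so producing beats shutting down (which would give -£110).

q = 8; profit = £73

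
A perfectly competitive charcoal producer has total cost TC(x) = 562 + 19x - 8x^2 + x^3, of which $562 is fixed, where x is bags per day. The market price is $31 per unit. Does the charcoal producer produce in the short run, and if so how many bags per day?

Strip out fixed cost: VC = 19x - 8x^2 + x^3. Then AVC = 19 - 8x + x^2 and MC = 19 - 16x + 3x^2.
AVC is minimized where dAVC/dx = -8 + 2x = 0, at x = 4; min AVC = 19 - 8·4 + 4^2 = $3.
Because $31 ≥ $3, revenue can cover variable cost; the firm operates.
Set P = MC: 31 = 19 - 16x + 3x^2 → -12 - 16x + 3x^2 = 0. The roots are x = -2/3 and x = 6; the profit-maximizing output is on the rising part of MC, so x* = 6.
Check: AVC at x = 6 is $7 ≤ P, so revenue covers variable cost.
Profit = P·x − TC = 31·6 − 604 = -$418, a loss, but smaller than the $562 fixed cost the firm would lose by shutting down.

Produce at x = 6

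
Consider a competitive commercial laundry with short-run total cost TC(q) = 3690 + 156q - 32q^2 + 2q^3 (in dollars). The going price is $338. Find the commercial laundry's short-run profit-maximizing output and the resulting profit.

AVC = 156 - 32q + 2q^2; min AVC = $28 at q = 8. Since P = $338 ≥ min AVC, the firm produces.
MC = 156 - 64q + 6q^2. Setting P = MC and taking the root on the rising branch gives q* = 13.
TR = 338·13 = 4394. TC = 3690 + 1014 = 4704. Profit = 4394 − 4704 = -$310.
By producing, the firm covers all variable cost plus $3380 of fixed cost; shutting down would lose the full $3690.

Profit = -$310 at q = 13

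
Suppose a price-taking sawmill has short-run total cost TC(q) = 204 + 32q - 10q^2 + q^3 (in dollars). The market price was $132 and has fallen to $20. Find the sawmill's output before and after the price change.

MC = 32 - 20q + 3q^2; the shutdown threshold is min AVC = $7 (at q = 5).
With P = $132 above the shutdown price, P = MC gives q = 10.
At P = $20 ≥ min AVC, set P = MC: q = 6. The firm stays open but cuts output.

Output falls from 10 to 6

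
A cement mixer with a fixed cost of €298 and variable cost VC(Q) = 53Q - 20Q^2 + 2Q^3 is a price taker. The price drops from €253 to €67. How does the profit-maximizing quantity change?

Output falls from 10 to 7

MC = 53 - 40Q + 6Q^2; the shutdown threshold is min AVC = €3 (at Q = 5).
At P = €253 ≥ min AVC, set P = MC on the rising branch: Q = 10.
At P = €67 ≥ min AVC, set P = MC: Q = 7. The firm stays open but cuts output.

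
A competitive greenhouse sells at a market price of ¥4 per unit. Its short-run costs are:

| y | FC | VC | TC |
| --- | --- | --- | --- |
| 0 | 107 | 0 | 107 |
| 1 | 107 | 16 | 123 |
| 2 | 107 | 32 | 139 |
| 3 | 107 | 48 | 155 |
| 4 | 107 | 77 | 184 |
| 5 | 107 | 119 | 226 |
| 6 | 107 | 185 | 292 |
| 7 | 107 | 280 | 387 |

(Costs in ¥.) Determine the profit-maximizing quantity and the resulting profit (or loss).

Compute π = P·y − TC at each output: y=0: -107; y=1: -119; y=2: -131; y=3: -143; y=4: -168; y=5: -206; y=6: -268; y=7: -359.
Profit is highest at y = 0. Equivalently, the lowest AVC in the table is 16/1 ≈ ¥16 at y = 1, and P = ¥4 falls below it — price never covers variable cost, so the firm shuts down and loses only its fixed cost.

y = 0 (shut down); profit = -¥107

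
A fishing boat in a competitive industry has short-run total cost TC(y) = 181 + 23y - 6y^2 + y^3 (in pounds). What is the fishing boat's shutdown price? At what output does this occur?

£14 per unit, at y = 3

The firm shuts down when price falls below the minimum of average variable cost. AVC = VC/y = 23 - 6y + y^2.
At the minimum of AVC, MC = AVC. MC = 23 - 12y + 3y^2; setting MC = AVC gives 2y^2 - 6y = 0, so y = 3. min AVC = 14.
The firm shuts down for any P below £14.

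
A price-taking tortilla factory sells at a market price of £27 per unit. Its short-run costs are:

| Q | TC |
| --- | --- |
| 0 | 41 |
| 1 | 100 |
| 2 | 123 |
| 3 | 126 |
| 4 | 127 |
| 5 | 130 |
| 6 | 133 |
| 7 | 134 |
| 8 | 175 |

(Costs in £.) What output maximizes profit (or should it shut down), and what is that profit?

Tabulate TR − TC: Q=0: -41; Q=1: -73; Q=2: -69; Q=3: -45; Q=4: -19; Q=5: 5; Q=6: 29; Q=7: 55; Q=8: 41.
Profit is maximized at Q = 7. AVC there is 93/7 = £13.29 ≤ P, so producing beats shutting down (which would give -£41).

Q = 7; profit = £55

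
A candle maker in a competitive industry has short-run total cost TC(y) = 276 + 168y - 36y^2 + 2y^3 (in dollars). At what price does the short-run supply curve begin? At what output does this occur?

$6 per unit, at y = 9

The shutdown price is the minimum of AVC. VC = 168y - 36y^2 + 2y^3, so AVC = 168 - 36y + 2y^2.
dAVC/dy = -36 + 4y = 0 gives y = 9. min AVC = 168 - 36·9 + 2·9^2 = 6.
So the shutdown price is $6.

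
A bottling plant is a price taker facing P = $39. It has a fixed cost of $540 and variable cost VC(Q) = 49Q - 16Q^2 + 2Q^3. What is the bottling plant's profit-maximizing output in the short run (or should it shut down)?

Produce at Q = 5

Variable cost is VC = 49Q - 16Q^2 + 2Q^3, so AVC = VC/Q = 49 - 16Q + 2Q^2 and MC = dTC/dQ = 49 - 32Q + 6Q^2.
The AVC parabola has its vertex at Q = 16/4 = 4, where AVC = 49 - 16·4 + 2·4^2 = $17.
P = $39 exceeds min AVC = $17, so the firm stays open.
Set P = MC: 39 = 49 - 32Q + 6Q^2 → 10 - 32Q + 6Q^2 = 0. The roots are Q = 1/3 and Q = 5; the profit-maximizing output is on the rising part of MC, so Q* = 5.
Check: AVC at Q = 5 is $19 ≤ P, so revenue covers variable cost.
Profit = P·Q − TC = 39·5 − 635 = -$440, a loss, but smaller than the $540 fixed cost the firm would lose by shutting down.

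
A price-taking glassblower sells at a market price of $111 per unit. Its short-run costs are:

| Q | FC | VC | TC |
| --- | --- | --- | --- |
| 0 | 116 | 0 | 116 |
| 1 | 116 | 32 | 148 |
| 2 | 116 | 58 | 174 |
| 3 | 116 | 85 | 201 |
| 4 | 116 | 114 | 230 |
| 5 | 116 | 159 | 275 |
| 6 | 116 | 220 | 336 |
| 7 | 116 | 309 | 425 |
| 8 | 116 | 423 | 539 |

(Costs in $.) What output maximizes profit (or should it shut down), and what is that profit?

Q = 7; profit = $352

Profit at each row (π = 111Q − TC): Q=0: -116; Q=1: -37; Q=2: 48; Q=3: 132; Q=4: 214; Q=5: 280; Q=6: 330; Q=7: 352; Q=8: 349.
Profit is maximized at Q = 7. AVC there is 309/7 = $44.14 ≤ P, so producing beats shutting down (which would give -$116).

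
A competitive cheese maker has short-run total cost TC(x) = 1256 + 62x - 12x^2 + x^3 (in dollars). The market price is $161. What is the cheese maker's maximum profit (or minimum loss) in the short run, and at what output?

Profit = -$46 at x = 11

AVC = 62 - 12x + x^2 has its minimum $26 at x = 6; price $161 clears that bar, so the firm operates.
MC = 62 - 24x + 3x^2. Setting P = MC and taking the root on the rising branch gives x* = 11.
TR = 161·11 = 1771. TC = 1256 + 561 = 1817. Profit = 1771 − 1817 = -$46.
By producing, the firm covers all variable cost plus $1210 of fixed cost; shutting down would lose the full $1256.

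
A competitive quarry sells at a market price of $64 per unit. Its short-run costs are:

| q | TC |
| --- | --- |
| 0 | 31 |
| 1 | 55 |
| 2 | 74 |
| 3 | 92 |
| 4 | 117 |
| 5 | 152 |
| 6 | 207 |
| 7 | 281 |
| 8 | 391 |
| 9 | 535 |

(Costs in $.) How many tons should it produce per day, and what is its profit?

Tabulate TR − TC: q=0: -31; q=1: 9; q=2: 54; q=3: 100; q=4: 139; q=5: 168; q=6: 177; q=7: 167; q=8: 121; q=9: 41.
Profit is maximized at q = 6. AVC there is 176/6 = $29.33 ≤ P, so producing beats shutting down (which would give -$31).

q = 6; profit = $177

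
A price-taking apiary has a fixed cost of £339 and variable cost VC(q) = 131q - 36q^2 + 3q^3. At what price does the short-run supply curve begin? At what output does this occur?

£23 per unit, at q = 6

The firm shuts down when price falls below the minimum of average variable cost. AVC = VC/q = 131 - 36q + 3q^2.
At the minimum of AVC, MC = AVC. MC = 131 - 72q + 9q^2; setting MC = AVC gives 6q^2 - 36q = 0, so q = 6. min AVC = 23.
So the shutdown price is £23.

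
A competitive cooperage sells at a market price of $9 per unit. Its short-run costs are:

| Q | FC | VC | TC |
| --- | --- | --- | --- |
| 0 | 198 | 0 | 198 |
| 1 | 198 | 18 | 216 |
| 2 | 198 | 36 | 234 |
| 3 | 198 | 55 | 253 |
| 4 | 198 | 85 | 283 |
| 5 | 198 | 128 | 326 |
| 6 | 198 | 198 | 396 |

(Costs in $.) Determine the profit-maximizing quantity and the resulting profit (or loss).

Q = 0 (shut down); profit = -$198

Profit at each row (π = 9Q − TC): Q=0: -198; Q=1: -207; Q=2: -216; Q=3: -226; Q=4: -247; Q=5: -281; Q=6: -342.
Profit is highest at Q = 0. Equivalently, the lowest AVC in the table is 18/1 ≈ $18 at Q = 1, and P = $9 falls below it — price never covers variable cost, so the firm shuts down and loses only its fixed cost.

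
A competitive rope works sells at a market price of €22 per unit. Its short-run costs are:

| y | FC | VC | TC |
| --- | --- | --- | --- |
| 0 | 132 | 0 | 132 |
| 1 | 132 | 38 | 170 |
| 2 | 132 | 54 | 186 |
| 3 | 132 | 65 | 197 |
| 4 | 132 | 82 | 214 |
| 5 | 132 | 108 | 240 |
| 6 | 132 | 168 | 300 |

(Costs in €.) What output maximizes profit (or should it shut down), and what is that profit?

y = 4; profit = -€126

Compute π = P·y − TC at each output: y=0: -132; y=1: -148; y=2: -142; y=3: -131; y=4: -126; y=5: -130; y=6: -168.
Profit is maximized at y = 4. AVC there is 82/4 = €20.50 ≤ P, so producing beats shutting down (which would give -€132).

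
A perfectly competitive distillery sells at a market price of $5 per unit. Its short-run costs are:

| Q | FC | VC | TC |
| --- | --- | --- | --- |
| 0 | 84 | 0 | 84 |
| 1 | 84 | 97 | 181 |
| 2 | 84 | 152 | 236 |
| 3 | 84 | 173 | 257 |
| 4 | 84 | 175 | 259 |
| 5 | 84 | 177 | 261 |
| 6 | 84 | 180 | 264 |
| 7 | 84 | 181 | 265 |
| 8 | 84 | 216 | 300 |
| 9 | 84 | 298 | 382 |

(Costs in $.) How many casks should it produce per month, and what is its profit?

Tabulate TR − TC: Q=0: -84; Q=1: -176; Q=2: -226; Q=3: -242; Q=4: -239; Q=5: -236; Q=6: -234; Q=7: -230; Q=8: -260; Q=9: -337.
Profit is highest at Q = 0. Equivalently, the lowest AVC in the table is 181/7 ≈ $25.86 at Q = 7, and P = $5 falls below it — price never covers variable cost, so the firm shuts down and loses only its fixed cost.

Q = 0 (shut down); profit = -$84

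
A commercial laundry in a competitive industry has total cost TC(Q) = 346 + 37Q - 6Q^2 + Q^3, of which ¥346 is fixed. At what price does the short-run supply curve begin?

The shutdown price is the minimum of AVC. VC = 37Q - 6Q^2 + Q^3, so AVC = 37 - 6Q + Q^2.
At the minimum of AVC, MC = AVC. MC = 37 - 12Q + 3Q^2; setting MC = AVC gives 2Q^2 - 6Q = 0, so Q = 3. min AVC = 28.
So the shutdown price is ¥28.

¥28 per unit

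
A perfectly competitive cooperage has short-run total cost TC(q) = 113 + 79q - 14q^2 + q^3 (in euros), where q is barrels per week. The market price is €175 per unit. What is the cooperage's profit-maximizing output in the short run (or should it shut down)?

Strip out fixed cost: VC = 79q - 14q^2 + q^3. Then AVC = 79 - 14q + q^2 and MC = 79 - 28q + 3q^2.
The AVC parabola has its vertex at q = 14/2 = 7, where AVC = 79 - 14·7 + 7^2 = €30.
Because €175 ≥ €30, revenue can cover variable cost; the firm operates.
Set P = MC: 175 = 79 - 28q + 3q^2 → -96 - 28q + 3q^2 = 0. The roots are q = -8/3 and q = 12; the profit-maximizing output is on the rising part of MC, so q* = 12.
Check: AVC at q = 12 is €55 ≤ P, so revenue covers variable cost.
Profit = P·q − TC = 175·12 − 773 = €1327.

Produce at q = 12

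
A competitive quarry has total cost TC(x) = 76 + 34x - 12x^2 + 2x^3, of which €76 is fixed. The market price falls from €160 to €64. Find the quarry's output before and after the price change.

Output falls from 7 to 5

AVC = 34 - 12x + 2x^2, minimized at x = 3 where min AVC = €16. MC = 34 - 24x + 6x^2.
At P = €160 ≥ min AVC, set P = MC on the rising branch: x = 7.
At P = €64 ≥ min AVC, set P = MC: x = 5. The firm stays open but cuts output.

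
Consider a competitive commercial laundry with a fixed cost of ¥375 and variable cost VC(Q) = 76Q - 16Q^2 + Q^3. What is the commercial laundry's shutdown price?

¥12 per unit

The shutdown price is the minimum of AVC. VC = 76Q - 16Q^2 + Q^3, so AVC = 76 - 16Q + Q^2.
dAVC/dQ = -16 + 2Q = 0 gives Q = 8. min AVC = 76 - 16·8 + 8^2 = 12.
For P < ¥12 the firm produces nothing.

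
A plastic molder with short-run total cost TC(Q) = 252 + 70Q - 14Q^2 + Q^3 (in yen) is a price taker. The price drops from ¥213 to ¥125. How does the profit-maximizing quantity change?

AVC = 70 - 14Q + Q^2, minimized at Q = 7 where min AVC = ¥21. MC = 70 - 28Q + 3Q^2.
With P = ¥213 above the shutdown price, P = MC gives Q = 13.
At P = ¥125 ≥ min AVC, set P = MC: Q = 11. The firm stays open but cuts output.

Output falls from 13 to 11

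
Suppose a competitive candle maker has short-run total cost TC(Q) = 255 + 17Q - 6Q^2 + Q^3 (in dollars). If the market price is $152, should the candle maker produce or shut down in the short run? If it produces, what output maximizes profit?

Variable cost is VC = 17Q - 6Q^2 + Q^3, so AVC = VC/Q = 17 - 6Q + Q^2 and MC = dTC/dQ = 17 - 12Q + 3Q^2.
The AVC parabola has its vertex at Q = 6/2 = 3, where AVC = 17 - 6·3 + 3^2 = $8.
P = $152 exceeds min AVC = $8, so the firm stays open.
Solving P = MC: -135 - 12Q + 3Q^2 = 0 ⇒ Q = -5 or 9. On the upward-sloping branch, Q* = 9.
Check: AVC at Q = 9 is $44 ≤ P, so revenue covers variable cost.
Profit = P·Q − TC = 152·9 − 651 = $717.

Produce at Q = 9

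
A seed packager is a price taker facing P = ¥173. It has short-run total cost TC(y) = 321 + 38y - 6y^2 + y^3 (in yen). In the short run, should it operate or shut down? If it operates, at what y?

Produce at y = 9

Strip out fixed cost: VC = 38y - 6y^2 + y^3. Then AVC = 38 - 6y + y^2 and MC = 38 - 12y + 3y^2.
The AVC parabola has its vertex at y = 6/2 = 3, where AVC = 38 - 6·3 + 3^2 = ¥29.
Because ¥173 ≥ ¥29, revenue can cover variable cost; the firm operates.
P = MC gives -135 - 12y + 3y^2 = 0, with roots -5 and 9. Take the larger (rising MC): y* = 9.
Check: AVC at y = 9 is ¥65 ≤ P, so revenue covers variable cost.
Profit = P·y − TC = 173·9 − 906 = ¥651.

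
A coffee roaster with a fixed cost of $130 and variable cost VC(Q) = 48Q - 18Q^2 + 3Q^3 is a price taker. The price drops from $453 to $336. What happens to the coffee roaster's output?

Output falls from 9 to 8

MC = 48 - 36Q + 9Q^2; the shutdown threshold is min AVC = $21 (at Q = 3).
With P = $453 above the shutdown price, P = MC gives Q = 9.
At P = $336 ≥ min AVC, set P = MC: Q = 8. The firm stays open but cuts output.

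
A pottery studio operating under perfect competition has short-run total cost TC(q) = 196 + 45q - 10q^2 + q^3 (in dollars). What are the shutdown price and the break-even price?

AVC = 45 - 10q + q^2; minimized at q = 5, giving min AVC = $20. That is the shutdown price.
ATC = 196/q + 45 - 10q + q^2. Setting dATC/dq = −196/q^2 − 10 + 2q = 0 gives q = 7 (since 2·7^3 − 10·7^2 = 196).
min ATC = 196/7 + 45 − 10·7 + 7^2 = $52. That is the break-even price.
Between these two prices the firm operates at a loss; above $52 it earns a profit.

Shutdown price = $20; break-even price = $52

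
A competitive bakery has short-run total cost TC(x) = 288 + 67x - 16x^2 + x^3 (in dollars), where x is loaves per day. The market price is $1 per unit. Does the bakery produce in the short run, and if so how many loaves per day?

Shut down

Strip out fixed cost: VC = 67x - 16x^2 + x^3. Then AVC = 67 - 16x + x^2 and MC = 67 - 32x + 3x^2.
The AVC parabola has its vertex at x = 16/2 = 8, where AVC = 67 - 16·8 + 8^2 = $3.
P = $1 lies below min AVC = $3; no output level covers variable cost.
Best response: produce nothing and absorb the $288 fixed cost.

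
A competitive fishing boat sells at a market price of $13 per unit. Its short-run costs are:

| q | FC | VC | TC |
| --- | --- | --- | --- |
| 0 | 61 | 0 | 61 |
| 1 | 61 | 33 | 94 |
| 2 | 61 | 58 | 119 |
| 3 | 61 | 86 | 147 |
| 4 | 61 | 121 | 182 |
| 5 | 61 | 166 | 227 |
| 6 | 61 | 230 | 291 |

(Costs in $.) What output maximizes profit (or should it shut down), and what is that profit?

Compute π = P·q − TC at each output: q=0: -61; q=1: -81; q=2: -93; q=3: -108; q=4: -130; q=5: -162; q=6: -213.
Profit is highest at q = 0. Equivalently, the lowest AVC in the table is 86/3 ≈ $28.67 at q = 3, and P = $13 falls below it — price never covers variable cost, so the firm shuts down and loses only its fixed cost.

q = 0 (shut down); profit = -$61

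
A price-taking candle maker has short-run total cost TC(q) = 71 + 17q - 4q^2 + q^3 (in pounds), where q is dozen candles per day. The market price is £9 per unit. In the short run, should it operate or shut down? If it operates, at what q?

Shut down

Strip out fixed cost: VC = 17q - 4q^2 + q^3. Then AVC = 17 - 4q + q^2 and MC = 17 - 8q + 3q^2.
The AVC parabola has its vertex at q = 4/2 = 2, where AVC = 17 - 4·2 + 2^2 = £13.
Since P = £9 < min AVC = £13, price fails to cover variable cost at any output.
The firm minimizes its loss by shutting down and losing only its fixed cost of £71.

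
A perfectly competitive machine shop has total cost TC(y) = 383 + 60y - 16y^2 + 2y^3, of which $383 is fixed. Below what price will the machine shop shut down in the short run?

The firm shuts down when price falls below the minimum of average variable cost. AVC = VC/y = 60 - 16y + 2y^2.
At the minimum of AVC, MC = AVC. MC = 60 - 32y + 6y^2; setting MC = AVC gives 4y^2 - 16y = 0, so y = 4. min AVC = 28.
For P < $28 the firm produces nothing.

$28 per unit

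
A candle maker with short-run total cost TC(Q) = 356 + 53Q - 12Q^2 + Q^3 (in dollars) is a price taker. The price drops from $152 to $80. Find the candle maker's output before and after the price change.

MC = 53 - 24Q + 3Q^2; the shutdown threshold is min AVC = $17 (at Q = 6).
At P = $152 ≥ min AVC, set P = MC on the rising branch: Q = 11.
At P = $80 ≥ min AVC, set P = MC: Q = 9. The firm stays open but cuts output.

Output falls from 11 to 9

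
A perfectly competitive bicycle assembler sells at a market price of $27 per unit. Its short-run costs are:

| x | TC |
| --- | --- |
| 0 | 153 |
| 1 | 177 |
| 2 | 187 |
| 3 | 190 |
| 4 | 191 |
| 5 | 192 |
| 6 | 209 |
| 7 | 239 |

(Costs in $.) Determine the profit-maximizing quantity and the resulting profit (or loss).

x = 6; profit = -$47

Profit at each row (π = 27x − TC): x=0: -153; x=1: -150; x=2: -133; x=3: -109; x=4: -83; x=5: -57; x=6: -47; x=7: -50.
Profit is maximized at x = 6. AVC there is 56/6 = $9.33 ≤ P, so producing beats shutting down (which would give -$153).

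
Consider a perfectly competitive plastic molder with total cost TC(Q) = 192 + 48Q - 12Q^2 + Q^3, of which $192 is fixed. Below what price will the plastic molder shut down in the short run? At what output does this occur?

$12 per unit, at Q = 6

The firm shuts down when price falls below the minimum of average variable cost. AVC = VC/Q = 48 - 12Q + Q^2.
At the minimum of AVC, MC = AVC. MC = 48 - 24Q + 3Q^2; setting MC = AVC gives 2Q^2 - 12Q = 0, so Q = 6. min AVC = 12.
For P < $12 the firm produces nothing.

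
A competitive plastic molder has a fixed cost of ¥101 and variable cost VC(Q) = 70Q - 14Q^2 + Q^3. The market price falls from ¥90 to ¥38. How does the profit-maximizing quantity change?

MC = 70 - 28Q + 3Q^2; the shutdown threshold is min AVC = ¥21 (at Q = 7).
With P = ¥90 above the shutdown price, P = MC gives Q = 10.
At P = ¥38 ≥ min AVC, set P = MC: Q = 8. The firm stays open but cuts output.

Output falls from 10 to 8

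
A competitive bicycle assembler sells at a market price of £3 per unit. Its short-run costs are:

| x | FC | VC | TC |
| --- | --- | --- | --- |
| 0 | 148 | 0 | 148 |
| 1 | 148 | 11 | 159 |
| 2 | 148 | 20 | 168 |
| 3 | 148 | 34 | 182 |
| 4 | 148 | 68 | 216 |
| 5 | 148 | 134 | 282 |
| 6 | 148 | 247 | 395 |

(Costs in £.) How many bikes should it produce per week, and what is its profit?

Compute π = P·x − TC at each output: x=0: -148; x=1: -156; x=2: -162; x=3: -173; x=4: -204; x=5: -267; x=6: -377.
Profit is highest at x = 0. Equivalently, the lowest AVC in the table is 20/2 ≈ £10 at x = 2, and P = £3 falls below it — price never covers variable cost, so the firm shuts down and loses only its fixed cost.

x = 0 (shut down); profit = -£148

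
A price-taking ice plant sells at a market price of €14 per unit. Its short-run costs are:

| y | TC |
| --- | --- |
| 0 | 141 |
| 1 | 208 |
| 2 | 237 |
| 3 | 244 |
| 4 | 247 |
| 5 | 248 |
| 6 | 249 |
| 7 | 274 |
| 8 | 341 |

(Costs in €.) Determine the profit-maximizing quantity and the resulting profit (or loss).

y = 0 (shut down); profit = -€141

Tabulate TR − TC: y=0: -141; y=1: -194; y=2: -209; y=3: -202; y=4: -191; y=5: -178; y=6: -165; y=7: -176; y=8: -229.
Profit is highest at y = 0. Equivalently, the lowest AVC in the table is 108/6 ≈ €18 at y = 6, and P = €14 falls below it — price never covers variable cost, so the firm shuts down and loses only its fixed cost.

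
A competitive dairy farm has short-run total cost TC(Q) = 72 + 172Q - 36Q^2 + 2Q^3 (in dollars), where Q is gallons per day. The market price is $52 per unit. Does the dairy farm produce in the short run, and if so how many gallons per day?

From TC, MC = TC'(Q) = 172 - 72Q + 6Q^2 and AVC = VC/Q = 172 - 36Q + 2Q^2.
The AVC parabola has its vertex at Q = 36/4 = 9, where AVC = 172 - 36·9 + 2·9^2 = $10.
Since P = $52 ≥ min AVC = $10, price covers variable cost and the firm should produce.
P = MC gives 120 - 72Q + 6Q^2 = 0, with roots 2 and 10. Take the larger (rising MC): Q* = 10.
Check: AVC at Q = 10 is $12 ≤ P, so revenue covers variable cost.
Profit = P·Q − TC = 52·10 − 192 = $328.

Produce at Q = 10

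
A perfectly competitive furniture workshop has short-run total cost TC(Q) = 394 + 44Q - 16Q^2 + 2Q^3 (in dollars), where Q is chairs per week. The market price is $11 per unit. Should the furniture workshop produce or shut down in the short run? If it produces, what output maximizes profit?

Strip out fixed cost: VC = 44Q - 16Q^2 + 2Q^3. Then AVC = 44 - 16Q + 2Q^2 and MC = 44 - 32Q + 6Q^2.
The AVC parabola has its vertex at Q = 16/4 = 4, where AVC = 44 - 16·4 + 2·4^2 = $12.
Since P = $11 < min AVC = $12, price fails to cover variable cost at any output.
The firm minimizes its loss by shutting down and losing only its fixed cost of $394.

Shut down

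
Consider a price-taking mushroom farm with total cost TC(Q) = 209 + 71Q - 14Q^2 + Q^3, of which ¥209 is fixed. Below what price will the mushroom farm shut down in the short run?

¥22 per unit

Short-run supply begins at min AVC. From VC = 71Q - 14Q^2 + Q^3, AVC = 71 - 14Q + Q^2.
dAVC/dQ = -14 + 2Q = 0 gives Q = 7. min AVC = 71 - 14·7 + 7^2 = 22.
The firm shuts down for any P below ¥22.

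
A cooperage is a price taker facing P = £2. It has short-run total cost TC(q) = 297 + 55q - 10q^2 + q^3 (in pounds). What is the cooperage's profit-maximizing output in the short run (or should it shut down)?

Shut down

Variable cost is VC = 55q - 10q^2 + q^3, so AVC = VC/q = 55 - 10q + q^2 and MC = dTC/dq = 55 - 20q + 3q^2.
AVC is minimized where dAVC/dq = -10 + 2q = 0, at q = 5; min AVC = 55 - 10·5 + 5^2 = £30.
Since P = £2 < min AVC = £30, price fails to cover variable cost at any output.
Shutting down limits the loss to fixed cost, £297.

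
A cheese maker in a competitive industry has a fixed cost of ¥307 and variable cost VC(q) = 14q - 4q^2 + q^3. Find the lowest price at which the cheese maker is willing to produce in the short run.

¥10 per unit

The shutdown price is the minimum of AVC. VC = 14q - 4q^2 + q^3, so AVC = 14 - 4q + q^2.
dAVC/dq = -4 + 2q = 0 gives q = 2. min AVC = 14 - 4·2 + 2^2 = 10.
For P < ¥10 the firm produces nothing.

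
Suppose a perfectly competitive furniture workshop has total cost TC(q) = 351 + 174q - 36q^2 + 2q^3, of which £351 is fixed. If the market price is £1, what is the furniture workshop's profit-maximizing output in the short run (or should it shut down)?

Variable cost is VC = 174q - 36q^2 + 2q^3, so AVC = VC/q = 174 - 36q + 2q^2 and MC = dTC/dq = 174 - 72q + 6q^2.
AVC is minimized where dAVC/dq = -36 + 4q = 0, at q = 9; min AVC = 174 - 36·9 + 2·9^2 = £12.
Since P = £1 < min AVC = £12, price fails to cover variable cost at any output.
The firm minimizes its loss by shutting down and losing only its fixed cost of £351.

Shut down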